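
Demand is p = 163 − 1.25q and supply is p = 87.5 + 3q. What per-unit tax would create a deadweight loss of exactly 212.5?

Competitive equilibrium: 163 − 1.25q = 87.5 + 3q → q* = 17.7647, p* = 140.7941.
A tax t gives Δq = t/4.25 and wedge t, so DWL = t²/8.5.
t²/8.5 = 212.5 → t² = 1806.25 → t = 42.5.

42.5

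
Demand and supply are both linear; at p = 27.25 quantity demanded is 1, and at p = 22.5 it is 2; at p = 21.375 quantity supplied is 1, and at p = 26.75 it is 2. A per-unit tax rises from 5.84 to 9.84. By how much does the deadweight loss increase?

Demand slope = (22.5 − 27.25)/(2 − 1) = −4.75, so p = 32 − 4.75q.
Supply slope = (26.75 − 21.375)/(2 − 1) = 5.375, so p = 16 + 5.375q.
Competitive equilibrium: 32 − 4.75q = 16 + 5.375q → q* = 1.5802, p* = 24.4938.
For a per-unit tax t: Δq = t/10.125, so DWL = ½·t·(t/10.125) = t²/20.25.
At t = 5.84: DWL = 1.684. At t = 9.84: DWL = 4.782.
Increase = 4.782 − 1.684 = 3.10.

3.10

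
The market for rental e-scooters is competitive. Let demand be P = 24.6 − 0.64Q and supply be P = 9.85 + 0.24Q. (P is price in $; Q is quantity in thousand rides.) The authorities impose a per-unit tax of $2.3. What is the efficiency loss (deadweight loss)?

$3.01 thousand

Competitive equilibrium: 24.6 − 0.64Q = 9.85 + 0.24Q → Q* = 16.7614, P* = 13.8727.
With the tax, the buyer price exceeds the seller price by 2.3: (24.6 − 0.64Q) − (9.85 + 0.24Q) = 2.3 → Q' = 14.1477.
ΔQ = 16.7614 − 14.1477 = 2.6137; the wedge equals the tax, 2.3.
DWL = ½ × 2.6137 × 2.3 = $3.01 thousand.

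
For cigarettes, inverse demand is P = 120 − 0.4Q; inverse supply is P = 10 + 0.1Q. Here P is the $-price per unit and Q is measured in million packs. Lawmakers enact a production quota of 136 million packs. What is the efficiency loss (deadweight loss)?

$1764 million

Competitive equilibrium: 120 − 0.4Q = 10 + 0.1Q → Q* = 220, P* = 32.
At Q = 136: demand price = 120 − 0.4·136 = 65.6; supply price = 10 + 0.1·136 = 23.6.
ΔQ = 220 − 136 = 84; wedge = 65.6 − 23.6 = 42.
Deadweight loss = ½ × 84 × 42 = $1764 million.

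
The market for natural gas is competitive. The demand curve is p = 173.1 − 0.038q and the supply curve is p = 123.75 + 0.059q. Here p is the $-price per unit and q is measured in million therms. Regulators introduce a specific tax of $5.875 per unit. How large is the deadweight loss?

$177.92 million

Competitive equilibrium: 173.1 − 0.038q = 123.75 + 0.059q → q* = 508.7629, p* = 153.767.
With the tax, the buyer price exceeds the seller price by 5.875: (173.1 − 0.038q) − (123.75 + 0.059q) = 5.875 → q' = 448.1959.
Δq = 508.7629 − 448.1959 = 60.567; the wedge equals the tax, 5.875.
DWL = ½ × 60.567 × 5.875 = $177.92 million.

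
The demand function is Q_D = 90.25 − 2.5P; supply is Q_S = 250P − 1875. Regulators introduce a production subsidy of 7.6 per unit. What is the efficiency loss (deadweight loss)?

In inverse form: demand P = 36.1 − 0.4Q, supply P = 7.5 + 0.004Q.
Competitive equilibrium: 36.1 − 0.4Q = 7.5 + 0.004Q → Q* = 70.7921, P* = 7.7832.
The subsidy lowers effective supply by 7.6: P = 0.004Q − 0.1.
New quantity: 36.1 − 0.4Q = 0.004Q − 0.1 → Q' = 89.604.
Overproduction ΔQ = 89.604 − 70.7921 = 18.8119; wedge = subsidy = 7.6.
Deadweight loss = ½ × 18.8119 × 7.6 = 71.49.

71.49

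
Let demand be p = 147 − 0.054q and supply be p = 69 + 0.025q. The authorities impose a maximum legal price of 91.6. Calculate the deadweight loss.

274.36

Competitive equilibrium: 147 − 0.054q = 69 + 0.025q → q* = 987.3418, p* = 93.6835.
At the ceiling p = 91.6, quantity supplied = (91.6 − 69)/0.025 = 904.
Willingness to pay at q' = 904: 147 − 0.054·904 = 98.184.
Δq = 987.3418 − 904 = 83.3418; wedge = 98.184 − 91.6 = 6.584.
The triangle = ½ × 83.3418 × 6.584 = 274.36.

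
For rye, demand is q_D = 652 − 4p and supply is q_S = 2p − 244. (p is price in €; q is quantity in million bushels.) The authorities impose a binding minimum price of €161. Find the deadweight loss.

In inverse form: demand p = 163 − 0.25q, supply p = 122 + 0.5q.
Competitive equilibrium: 163 − 0.25q = 122 + 0.5q → q* = 54.6667, p* = 149.3333.
At the floor p = 161, quantity demanded = (163 − 161)/0.25 = 8.
Sellers' marginal cost at q' = 8: 122 + 0.5·8 = 126.
Δq = 54.6667 − 8 = 46.6667; wedge = 161 − 126 = 35.
DWL = ½ × 46.6667 × 35 = €816.67 million.

€816.67 million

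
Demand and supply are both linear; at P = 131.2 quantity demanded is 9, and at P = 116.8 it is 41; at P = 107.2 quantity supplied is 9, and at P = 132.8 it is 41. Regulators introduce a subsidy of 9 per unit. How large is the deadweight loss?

Demand slope = (116.8 − 131.2)/(41 − 9) = −0.45, so P = 135.25 − 0.45Q.
Supply slope = (132.8 − 107.2)/(41 − 9) = 0.8, so P = 100 + 0.8Q.
Competitive equilibrium: 135.25 − 0.45Q = 100 + 0.8Q → Q* = 28.2, P* = 122.56.
The subsidy lowers effective supply by 9: P = 91 + 0.8Q.
New quantity: 135.25 − 0.45Q = 91 + 0.8Q → Q' = 35.4.
Overproduction ΔQ = 35.4 − 28.2 = 7.2; wedge = subsidy = 9.
The triangle = ½ × 7.2 × 9 = 32.40.

32.40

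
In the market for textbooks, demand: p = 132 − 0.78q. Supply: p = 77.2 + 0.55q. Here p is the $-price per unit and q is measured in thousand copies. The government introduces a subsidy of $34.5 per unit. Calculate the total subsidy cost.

Competitive equilibrium: 132 − 0.78q = 77.2 + 0.55q → q* = 41.203, p* = 99.8617.
The subsidy lowers effective supply by 34.5: p = 42.7 + 0.55q.
New quantity: 132 − 0.78q = 42.7 + 0.55q → q' = 67.1429.
Total subsidy cost = 34.5 × 67.1429 = $2316.43 thousand.

$2316.43 thousand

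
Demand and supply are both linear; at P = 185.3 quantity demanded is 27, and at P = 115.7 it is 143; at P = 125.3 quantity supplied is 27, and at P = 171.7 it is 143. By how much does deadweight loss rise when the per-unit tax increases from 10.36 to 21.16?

170.208

Demand slope = (115.7 − 185.3)/(143 − 27) = −0.6, so P = 201.5 − 0.6Q.
Supply slope = (171.7 − 125.3)/(143 − 27) = 0.4, so P = 114.5 + 0.4Q.
Competitive equilibrium: 201.5 − 0.6Q = 114.5 + 0.4Q → Q* = 87, P* = 149.3.
For a per-unit tax t: ΔQ = t/1, so DWL = ½·t·(t/1) = t²/2.
At t = 10.36: DWL = 53.665. At t = 21.16: DWL = 223.873.
Increase = 223.873 − 53.665 = 170.208.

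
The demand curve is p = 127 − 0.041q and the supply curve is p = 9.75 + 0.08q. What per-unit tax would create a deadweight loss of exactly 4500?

Competitive equilibrium: 127 − 0.041q = 9.75 + 0.08q → q* = 969.0083, p* = 87.2707.
A tax t gives Δq = t/0.121 and wedge t, so DWL = t²/0.242.
t²/0.242 = 4500 → t² = 1089 → t = 33.

33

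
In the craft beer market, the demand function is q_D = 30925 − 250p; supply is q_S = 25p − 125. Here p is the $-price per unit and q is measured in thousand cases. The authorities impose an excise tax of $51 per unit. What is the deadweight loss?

$29556.82 thousand

In inverse form: demand p = 123.7 − 0.004q, supply p = 5 + 0.04q.
Competitive equilibrium: 123.7 − 0.004q = 5 + 0.04q → q* = 2697.7273, p* = 112.9091.
With the tax, the buyer price exceeds the seller price by 51: (123.7 − 0.004q) − (5 + 0.04q) = 51 → q' = 1538.6364.
Δq = 2697.7273 − 1538.6364 = 1159.0909; the wedge equals the tax, 51.
Welfare loss = ½ × 1159.0909 × 51 = $29556.82 thousand.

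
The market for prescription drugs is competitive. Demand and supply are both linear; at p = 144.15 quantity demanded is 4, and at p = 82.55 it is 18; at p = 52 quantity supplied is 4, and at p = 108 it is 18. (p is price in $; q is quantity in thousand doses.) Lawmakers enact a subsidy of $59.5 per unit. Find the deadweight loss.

$210.73 thousand

Demand slope = (82.55 − 144.15)/(18 − 4) = −4.4, so p = 161.75 − 4.4q.
Supply slope = (108 − 52)/(18 − 4) = 4, so p = 36 + 4q.
Competitive equilibrium: 161.75 − 4.4q = 36 + 4q → q* = 14.9702, p* = 95.881.
The subsidy lowers effective supply by 59.5: p = 4q − 23.5.
New quantity: 161.75 − 4.4q = 4q − 23.5 → q' = 22.0536.
Overproduction Δq = 22.0536 − 14.9702 = 7.0834; wedge = subsidy = 59.5.
Welfare loss = ½ × 7.0834 × 59.5 = $210.73 thousand.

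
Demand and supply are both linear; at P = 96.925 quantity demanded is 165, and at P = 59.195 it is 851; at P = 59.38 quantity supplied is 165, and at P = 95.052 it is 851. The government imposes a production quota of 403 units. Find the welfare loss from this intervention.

681.79

Demand slope = (59.195 − 96.925)/(851 − 165) = −0.055, so P = 106 − 0.055Q.
Supply slope = (95.052 − 59.38)/(851 − 165) = 0.052, so P = 50.8 + 0.052Q.
Competitive equilibrium: 106 − 0.055Q = 50.8 + 0.052Q → Q* = 515.8879, P* = 77.6262.
At Q = 403: demand price = 106 − 0.055·403 = 83.835; supply price = 50.8 + 0.052·403 = 71.756.
ΔQ = 515.8879 − 403 = 112.8879; wedge = 83.835 − 71.756 = 12.079.
The triangle = ½ × 112.8879 × 12.079 = 681.79.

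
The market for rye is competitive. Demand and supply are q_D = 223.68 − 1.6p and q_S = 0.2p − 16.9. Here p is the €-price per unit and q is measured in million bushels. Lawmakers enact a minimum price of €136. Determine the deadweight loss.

€39.57 million

In inverse form: demand p = 139.8 − 0.625q, supply p = 84.5 + 5q.
Competitive equilibrium: 139.8 − 0.625q = 84.5 + 5q → q* = 9.8311, p* = 133.6556.
At the floor p = 136, quantity demanded = (139.8 − 136)/0.625 = 6.08.
Sellers' marginal cost at q' = 6.08: 84.5 + 5·6.08 = 114.9.
Δq = 9.8311 − 6.08 = 3.7511; wedge = 136 − 114.9 = 21.1.
DWL = ½ × 3.7511 × 21.1 = €39.57 million.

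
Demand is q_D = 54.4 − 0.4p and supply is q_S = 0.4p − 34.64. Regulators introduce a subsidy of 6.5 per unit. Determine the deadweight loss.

In inverse form: demand p = 136 − 2.5q, supply p = 86.6 + 2.5q.
Competitive equilibrium: 136 − 2.5q = 86.6 + 2.5q → q* = 9.88, p* = 111.3.
The subsidy lowers effective supply by 6.5: p = 80.1 + 2.5q.
New quantity: 136 − 2.5q = 80.1 + 2.5q → q' = 11.18.
Overproduction Δq = 11.18 − 9.88 = 1.3; wedge = subsidy = 6.5.
DWL = ½ × 1.3 × 6.5 = 4.225.

4.225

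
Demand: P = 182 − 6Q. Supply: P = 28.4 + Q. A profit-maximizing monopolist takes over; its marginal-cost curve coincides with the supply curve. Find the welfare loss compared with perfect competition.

Competitive equilibrium: 182 − 6Q = 28.4 + Q → Q* = 21.9429, P* = 50.3429.
Marginal revenue: MR = 182 − 12Q. Set MR = MC: 182 − 12Q = 28.4 + Q → Q_m = 11.8154.
Price P_m = 182 − 6·11.8154 = 111.1076; MC(Q_m) = 28.4 + 1·11.8154 = 40.2154.
Competitive Q* = 21.9429, so ΔQ = 10.1275; wedge = 111.1076 − 40.2154 = 70.8922.
Deadweight loss = ½ × 10.1275 × 70.8922 = 358.98.

358.98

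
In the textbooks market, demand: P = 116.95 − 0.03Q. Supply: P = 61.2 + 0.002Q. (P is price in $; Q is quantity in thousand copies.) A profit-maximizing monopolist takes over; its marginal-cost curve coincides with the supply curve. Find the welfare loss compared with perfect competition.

Competitive equilibrium: 116.95 − 0.03Q = 61.2 + 0.002Q → Q* = 1742.1875, P* = 64.6844.
Marginal revenue: MR = 116.95 − 0.06Q. Set MR = MC: 116.95 − 0.06Q = 61.2 + 0.002Q → Q_m = 899.1935.
Price P_m = 116.95 − 0.03·899.1935 = 89.9742; MC(Q_m) = 61.2 + 0.002·899.1935 = 62.9984.
Competitive Q* = 1742.1875, so ΔQ = 842.994; wedge = 89.9742 − 62.9984 = 26.9758.
Welfare loss = ½ × 842.994 × 26.9758 = $11370.22 thousand.

$11370.22 thousand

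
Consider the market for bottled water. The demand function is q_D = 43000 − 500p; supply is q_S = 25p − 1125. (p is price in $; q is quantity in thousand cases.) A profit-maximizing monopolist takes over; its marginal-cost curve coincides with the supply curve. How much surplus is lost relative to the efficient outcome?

In inverse form: demand p = 86 − 0.002q, supply p = 45 + 0.04q.
Competitive equilibrium: 86 − 0.002q = 45 + 0.04q → q* = 976.1905, p* = 84.0476.
Marginal revenue: MR = 86 − 0.004q. Set MR = MC: 86 − 0.004q = 45 + 0.04q → q_m = 931.8182.
Price p_m = 86 − 0.002·931.8182 = 84.1364; MC(q_m) = 45 + 0.04·931.8182 = 82.2727.
Competitive q* = 976.1905, so Δq = 44.3723; wedge = 84.1364 − 82.2727 = 1.8637.
The triangle = ½ × 44.3723 × 1.8637 = $41.35 thousand.

$41.35 thousand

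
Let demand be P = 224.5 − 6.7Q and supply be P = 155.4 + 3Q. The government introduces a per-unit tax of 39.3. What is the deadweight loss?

Competitive equilibrium: 224.5 − 6.7Q = 155.4 + 3Q → Q* = 7.1237, P* = 176.7711.
With the tax, the buyer price exceeds the seller price by 39.3: (224.5 − 6.7Q) − (155.4 + 3Q) = 39.3 → Q' = 3.0722.
ΔQ = 7.1237 − 3.0722 = 4.0515; the wedge equals the tax, 39.3.
The triangle = ½ × 4.0515 × 39.3 = 79.61.

79.61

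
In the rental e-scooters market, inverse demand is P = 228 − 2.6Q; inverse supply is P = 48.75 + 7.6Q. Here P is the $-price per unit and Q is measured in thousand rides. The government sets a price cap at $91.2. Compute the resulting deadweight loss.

Competitive equilibrium: 228 − 2.6Q = 48.75 + 7.6Q → Q* = 17.5735, P* = 182.3088.
At the ceiling P = 91.2, quantity supplied = (91.2 − 48.75)/7.6 = 5.5855.
Willingness to pay at Q' = 5.5855: 228 − 2.6·5.5855 = 213.4777.
ΔQ = 17.5735 − 5.5855 = 11.988; wedge = 213.4777 − 91.2 = 122.2777.
The triangle = ½ × 11.988 × 122.2777 = $732.93 thousand.

$732.93 thousand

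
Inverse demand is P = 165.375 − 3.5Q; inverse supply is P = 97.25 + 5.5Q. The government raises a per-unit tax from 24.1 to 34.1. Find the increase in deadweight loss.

Competitive equilibrium: 165.375 − 3.5Q = 97.25 + 5.5Q → Q* = 7.5694, P* = 138.8819.
For a per-unit tax t: ΔQ = t/9, so DWL = ½·t·(t/9) = t²/18.
At t = 24.1: DWL = 32.267. At t = 34.1: DWL = 64.601.
Increase = 64.601 − 32.267 = 32.33.

32.33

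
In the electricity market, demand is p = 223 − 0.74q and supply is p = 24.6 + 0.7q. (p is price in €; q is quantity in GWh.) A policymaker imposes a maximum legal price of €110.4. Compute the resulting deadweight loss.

€166.49

Competitive equilibrium: 223 − 0.74q = 24.6 + 0.7q → q* = 137.7778, p* = 121.0444.
At the ceiling p = 110.4, quantity supplied = (110.4 − 24.6)/0.7 = 122.5714.
Willingness to pay at q' = 122.5714: 223 − 0.74·122.5714 = 132.2972.
Δq = 137.7778 − 122.5714 = 15.2064; wedge = 132.2972 − 110.4 = 21.8972.
DWL = ½ × 15.2064 × 21.8972 = €166.49.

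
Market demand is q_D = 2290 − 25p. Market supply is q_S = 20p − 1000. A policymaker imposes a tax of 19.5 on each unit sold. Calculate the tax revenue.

4788.33

In inverse form: demand p = 91.6 − 0.04q, supply p = 50 + 0.05q.
Competitive equilibrium: 91.6 − 0.04q = 50 + 0.05q → q* = 462.2222, p* = 73.1111.
With the tax, the buyer price exceeds the seller price by 19.5: (91.6 − 0.04q) − (50 + 0.05q) = 19.5 → q' = 245.5556.
Tax revenue = 19.5 × 245.5556 = 4788.33.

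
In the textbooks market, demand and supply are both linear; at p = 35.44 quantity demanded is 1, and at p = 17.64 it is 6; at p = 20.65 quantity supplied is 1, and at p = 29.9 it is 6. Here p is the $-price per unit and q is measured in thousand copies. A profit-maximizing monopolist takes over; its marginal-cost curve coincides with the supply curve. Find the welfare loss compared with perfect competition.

$5.94 thousand

Demand slope = (17.64 − 35.44)/(6 − 1) = −3.56, so p = 39 − 3.56q.
Supply slope = (29.9 − 20.65)/(6 − 1) = 1.85, so p = 18.8 + 1.85q.
Competitive equilibrium: 39 − 3.56q = 18.8 + 1.85q → q* = 3.7338, p* = 25.7076.
Marginal revenue: MR = 39 − 7.12q. Set MR = MC: 39 − 7.12q = 18.8 + 1.85q → q_m = 2.252.
Price p_m = 39 − 3.56·2.252 = 30.9829; MC(q_m) = 18.8 + 1.85·2.252 = 22.9662.
Competitive q* = 3.7338, so Δq = 1.4818; wedge = 30.9829 − 22.9662 = 8.0167.
Welfare loss = ½ × 1.4818 × 8.0167 = $5.94 thousand.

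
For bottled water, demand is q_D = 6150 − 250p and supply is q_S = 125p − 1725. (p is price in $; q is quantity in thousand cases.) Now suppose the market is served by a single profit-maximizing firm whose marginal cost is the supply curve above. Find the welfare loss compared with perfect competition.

In inverse form: demand p = 24.6 − 0.004q, supply p = 13.8 + 0.008q.
Competitive equilibrium: 24.6 − 0.004q = 13.8 + 0.008q → q* = 900, p* = 21.
Marginal revenue: MR = 24.6 − 0.008q. Set MR = MC: 24.6 − 0.008q = 13.8 + 0.008q → q_m = 675.
Price p_m = 24.6 − 0.004·675 = 21.9; MC(q_m) = 13.8 + 0.008·675 = 19.2.
Competitive q* = 900, so Δq = 225; wedge = 21.9 − 19.2 = 2.7.
DWL = ½ × 225 × 2.7 = $303.75 thousand.

$303.75 thousand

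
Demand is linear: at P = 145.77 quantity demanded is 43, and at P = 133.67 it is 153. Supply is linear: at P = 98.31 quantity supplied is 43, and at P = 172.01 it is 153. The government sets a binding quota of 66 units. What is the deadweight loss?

558.61

Demand slope = (133.67 − 145.77)/(153 − 43) = −0.11, so P = 150.5 − 0.11Q.
Supply slope = (172.01 − 98.31)/(153 − 43) = 0.67, so P = 69.5 + 0.67Q.
Competitive equilibrium: 150.5 − 0.11Q = 69.5 + 0.67Q → Q* = 103.8462, P* = 139.0769.
At Q = 66: demand price = 150.5 − 0.11·66 = 143.24; supply price = 69.5 + 0.67·66 = 113.72.
ΔQ = 103.8462 − 66 = 37.8462; wedge = 143.24 − 113.72 = 29.52.
DWL = ½ × 37.8462 × 29.52 = 558.61.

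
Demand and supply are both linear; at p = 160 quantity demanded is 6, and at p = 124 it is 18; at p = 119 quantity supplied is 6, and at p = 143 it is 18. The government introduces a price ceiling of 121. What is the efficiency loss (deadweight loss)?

Demand slope = (124 − 160)/(18 − 6) = −3, so p = 178 − 3q.
Supply slope = (143 − 119)/(18 − 6) = 2, so p = 107 + 2q.
Competitive equilibrium: 178 − 3q = 107 + 2q → q* = 14.2, p* = 135.4.
At the ceiling p = 121, quantity supplied = (121 − 107)/2 = 7.
Willingness to pay at q' = 7: 178 − 3·7 = 157.
Δq = 14.2 − 7 = 7.2; wedge = 157 − 121 = 36.
Welfare loss = ½ × 7.2 × 36 = 129.60.

129.60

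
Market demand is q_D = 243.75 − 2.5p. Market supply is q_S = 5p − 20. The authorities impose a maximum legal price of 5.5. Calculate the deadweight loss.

In inverse form: demand p = 97.5 − 0.4q, supply p = 4 + 0.2q.
Competitive equilibrium: 97.5 − 0.4q = 4 + 0.2q → q* = 155.8333, p* = 35.1667.
At the ceiling p = 5.5, quantity supplied = (5.5 − 4)/0.2 = 7.5.
Willingness to pay at q' = 7.5: 97.5 − 0.4·7.5 = 94.5.
Δq = 155.8333 − 7.5 = 148.3333; wedge = 94.5 − 5.5 = 89.
Welfare loss = ½ × 148.3333 × 89 = 6600.83.

6600.83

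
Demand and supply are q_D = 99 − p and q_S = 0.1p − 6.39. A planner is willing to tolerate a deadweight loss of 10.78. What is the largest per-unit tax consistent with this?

15.4

In inverse form: demand p = 99 − q, supply p = 63.9 + 10q.
Competitive equilibrium: 99 − q = 63.9 + 10q → q* = 3.1909, p* = 95.8091.
A tax t gives Δq = t/11 and wedge t, so DWL = t²/22.
t²/22 = 10.78 → t² = 237.16 → t = 15.4.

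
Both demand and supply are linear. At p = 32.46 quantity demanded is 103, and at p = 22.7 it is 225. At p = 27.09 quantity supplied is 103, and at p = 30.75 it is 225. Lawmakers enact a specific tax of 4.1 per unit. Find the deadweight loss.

Demand slope = (22.7 − 32.46)/(225 − 103) = −0.08, so p = 40.7 − 0.08q.
Supply slope = (30.75 − 27.09)/(225 − 103) = 0.03, so p = 24 + 0.03q.
Competitive equilibrium: 40.7 − 0.08q = 24 + 0.03q → q* = 151.8182, p* = 28.5545.
With the tax, the buyer price exceeds the seller price by 4.1: (40.7 − 0.08q) − (24 + 0.03q) = 4.1 → q' = 114.5455.
Δq = 151.8182 − 114.5455 = 37.2727; the wedge equals the tax, 4.1.
Welfare loss = ½ × 37.2727 × 4.1 = 76.41.

76.41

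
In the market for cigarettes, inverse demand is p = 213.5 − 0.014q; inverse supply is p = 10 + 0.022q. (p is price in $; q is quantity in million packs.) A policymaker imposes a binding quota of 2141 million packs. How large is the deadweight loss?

Competitive equilibrium: 213.5 − 0.014q = 10 + 0.022q → q* = 5652.7778, p* = 134.3611.
At q = 2141: demand price = 213.5 − 0.014·2141 = 183.526; supply price = 10 + 0.022·2141 = 57.102.
Δq = 5652.7778 − 2141 = 3511.7778; wedge = 183.526 − 57.102 = 126.424.
DWL = ½ × 3511.7778 × 126.424 = $221986.50 million.

$221986.50 million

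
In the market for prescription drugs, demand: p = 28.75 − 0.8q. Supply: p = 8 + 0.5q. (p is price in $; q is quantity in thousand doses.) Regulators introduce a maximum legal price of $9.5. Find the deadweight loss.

$109.20 thousand

Competitive equilibrium: 28.75 − 0.8q = 8 + 0.5q → q* = 15.9615, p* = 15.9808.
At the ceiling p = 9.5, quantity supplied = (9.5 − 8)/0.5 = 3.
Willingness to pay at q' = 3: 28.75 − 0.8·3 = 26.35.
Δq = 15.9615 − 3 = 12.9615; wedge = 26.35 − 9.5 = 16.85.
DWL = ½ × 12.9615 × 16.85 = $109.20 thousand.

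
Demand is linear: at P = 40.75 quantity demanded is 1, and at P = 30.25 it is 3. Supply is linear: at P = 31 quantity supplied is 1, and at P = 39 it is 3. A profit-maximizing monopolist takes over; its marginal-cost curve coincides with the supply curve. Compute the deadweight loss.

2.56

Demand slope = (30.25 − 40.75)/(3 − 1) = −5.25, so P = 46 − 5.25Q.
Supply slope = (39 − 31)/(3 − 1) = 4, so P = 27 + 4Q.
Competitive equilibrium: 46 − 5.25Q = 27 + 4Q → Q* = 2.0541, P* = 35.2162.
Marginal revenue: MR = 46 − 10.5Q. Set MR = MC: 46 − 10.5Q = 27 + 4Q → Q_m = 1.3103.
Price P_m = 46 − 5.25·1.3103 = 39.1209; MC(Q_m) = 27 + 4·1.3103 = 32.2412.
Competitive Q* = 2.0541, so ΔQ = 0.7438; wedge = 39.1209 − 32.2412 = 6.8797.
Welfare loss = ½ × 0.7438 × 6.8797 = 2.56.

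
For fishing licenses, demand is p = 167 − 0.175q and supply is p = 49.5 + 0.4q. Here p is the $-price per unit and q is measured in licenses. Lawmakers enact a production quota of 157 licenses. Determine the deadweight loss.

Competitive equilibrium: 167 − 0.175q = 49.5 + 0.4q → q* = 204.3478, p* = 131.2391.
At q = 157: demand price = 167 − 0.175·157 = 139.525; supply price = 49.5 + 0.4·157 = 112.3.
Δq = 204.3478 − 157 = 47.3478; wedge = 139.525 − 112.3 = 27.225.
DWL = ½ × 47.3478 × 27.225 = $644.52.

$644.52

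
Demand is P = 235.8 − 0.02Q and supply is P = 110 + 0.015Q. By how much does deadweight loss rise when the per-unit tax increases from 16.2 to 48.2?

Competitive equilibrium: 235.8 − 0.02Q = 110 + 0.015Q → Q* = 3594.2857, P* = 163.9143.
For a per-unit tax t: ΔQ = t/0.035, so DWL = ½·t·(t/0.035) = t²/0.07.
At t = 16.2: DWL = 3749.143. At t = 48.2: DWL = 33189.143.
Increase = 33189.143 − 3749.143 = 29440.

29440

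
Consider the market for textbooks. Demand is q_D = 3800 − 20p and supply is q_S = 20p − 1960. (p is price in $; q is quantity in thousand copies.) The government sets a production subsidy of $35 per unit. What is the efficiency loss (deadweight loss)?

In inverse form: demand p = 190 − 0.05q, supply p = 98 + 0.05q.
Competitive equilibrium: 190 − 0.05q = 98 + 0.05q → q* = 920, p* = 144.
The subsidy lowers effective supply by 35: p = 63 + 0.05q.
New quantity: 190 − 0.05q = 63 + 0.05q → q' = 1270.
Overproduction Δq = 1270 − 920 = 350; wedge = subsidy = 35.
The triangle = ½ × 350 × 35 = $6125 thousand.

$6125 thousand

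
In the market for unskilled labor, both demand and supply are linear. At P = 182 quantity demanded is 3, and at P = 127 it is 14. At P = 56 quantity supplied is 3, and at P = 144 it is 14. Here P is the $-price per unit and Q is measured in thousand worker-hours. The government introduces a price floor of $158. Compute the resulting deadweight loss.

Demand slope = (127 − 182)/(14 − 3) = −5, so P = 197 − 5Q.
Supply slope = (144 − 56)/(14 − 3) = 8, so P = 32 + 8Q.
Competitive equilibrium: 197 − 5Q = 32 + 8Q → Q* = 12.6923, P* = 133.5385.
At the floor P = 158, quantity demanded = (197 − 158)/5 = 7.8.
Sellers' marginal cost at Q' = 7.8: 32 + 8·7.8 = 94.4.
ΔQ = 12.6923 − 7.8 = 4.8923; wedge = 158 − 94.4 = 63.6.
Deadweight loss = ½ × 4.8923 × 63.6 = $155.58 thousand.

$155.58 thousand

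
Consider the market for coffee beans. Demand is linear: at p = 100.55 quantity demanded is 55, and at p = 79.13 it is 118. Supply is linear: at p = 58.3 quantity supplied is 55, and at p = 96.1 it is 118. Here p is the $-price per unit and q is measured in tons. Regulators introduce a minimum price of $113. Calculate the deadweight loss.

Demand slope = (79.13 − 100.55)/(118 − 55) = −0.34, so p = 119.25 − 0.34q.
Supply slope = (96.1 − 58.3)/(118 − 55) = 0.6, so p = 25.3 + 0.6q.
Competitive equilibrium: 119.25 − 0.34q = 25.3 + 0.6q → q* = 99.9468, p* = 85.2681.
At the floor p = 113, quantity demanded = (119.25 − 113)/0.34 = 18.3824.
Sellers' marginal cost at q' = 18.3824: 25.3 + 0.6·18.3824 = 36.3294.
Δq = 99.9468 − 18.3824 = 81.5644; wedge = 113 − 36.3294 = 76.6706.
DWL = ½ × 81.5644 × 76.6706 = $3126.80.

$3126.80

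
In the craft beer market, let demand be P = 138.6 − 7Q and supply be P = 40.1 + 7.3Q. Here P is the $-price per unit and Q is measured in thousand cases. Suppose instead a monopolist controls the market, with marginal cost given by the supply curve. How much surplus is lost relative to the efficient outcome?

$36.64 thousand

Competitive equilibrium: 138.6 − 7Q = 40.1 + 7.3Q → Q* = 6.8881, P* = 90.3832.
Marginal revenue: MR = 138.6 − 14Q. Set MR = MC: 138.6 − 14Q = 40.1 + 7.3Q → Q_m = 4.6244.
Price P_m = 138.6 − 7·4.6244 = 106.2292; MC(Q_m) = 40.1 + 7.3·4.6244 = 73.8581.
Competitive Q* = 6.8881, so ΔQ = 2.2637; wedge = 106.2292 − 73.8581 = 32.3711.
Deadweight loss = ½ × 2.2637 × 32.3711 = $36.64 thousand.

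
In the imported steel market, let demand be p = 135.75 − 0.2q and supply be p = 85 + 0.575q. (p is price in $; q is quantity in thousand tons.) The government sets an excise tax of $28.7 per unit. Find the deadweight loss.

$531.41 thousand

Competitive equilibrium: 135.75 − 0.2q = 85 + 0.575q → q* = 65.4839, p* = 122.6532.
With the tax, the buyer price exceeds the seller price by 28.7: (135.75 − 0.2q) − (85 + 0.575q) = 28.7 → q' = 28.4516.
Δq = 65.4839 − 28.4516 = 37.0323; the wedge equals the tax, 28.7.
Deadweight loss = ½ × 37.0323 × 28.7 = $531.41 thousand.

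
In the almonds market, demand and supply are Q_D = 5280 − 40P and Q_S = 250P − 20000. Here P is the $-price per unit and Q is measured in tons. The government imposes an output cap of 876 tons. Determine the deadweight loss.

$12195.64

In inverse form: demand P = 132 − 0.025Q, supply P = 80 + 0.004Q.
Competitive equilibrium: 132 − 0.025Q = 80 + 0.004Q → Q* = 1793.1034, P* = 87.1724.
At Q = 876: demand price = 132 − 0.025·876 = 110.1; supply price = 80 + 0.004·876 = 83.504.
ΔQ = 1793.1034 − 876 = 917.1034; wedge = 110.1 − 83.504 = 26.596.
DWL = ½ × 917.1034 × 26.596 = $12195.64.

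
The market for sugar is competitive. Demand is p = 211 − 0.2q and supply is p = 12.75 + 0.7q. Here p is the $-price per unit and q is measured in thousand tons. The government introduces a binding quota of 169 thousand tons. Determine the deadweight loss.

$1183.23 thousand

Competitive equilibrium: 211 − 0.2q = 12.75 + 0.7q → q* = 220.27778, p* = 166.94444.
At q = 169: demand price = 211 − 0.2·169 = 177.2; supply price = 12.75 + 0.7·169 = 131.05.
Δq = 220.27778 − 169 = 51.27778; wedge = 177.2 − 131.05 = 46.15.
The triangle = ½ × 51.27778 × 46.15 = $1183.23 thousand.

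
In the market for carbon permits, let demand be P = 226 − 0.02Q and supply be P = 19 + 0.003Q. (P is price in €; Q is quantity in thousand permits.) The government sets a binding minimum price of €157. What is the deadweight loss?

Competitive equilibrium: 226 − 0.02Q = 19 + 0.003Q → Q* = 9000, P* = 46.
At the floor P = 157, quantity demanded = (226 − 157)/0.02 = 3450.
Sellers' marginal cost at Q' = 3450: 19 + 0.003·3450 = 29.35.
ΔQ = 9000 − 3450 = 5550; wedge = 157 − 29.35 = 127.65.
Welfare loss = ½ × 5550 × 127.65 = €354228.75 thousand.

€354228.75 thousand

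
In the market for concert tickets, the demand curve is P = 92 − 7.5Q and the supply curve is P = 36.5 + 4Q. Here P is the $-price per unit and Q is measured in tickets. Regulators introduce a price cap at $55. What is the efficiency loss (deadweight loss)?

$0.23

Competitive equilibrium: 92 − 7.5Q = 36.5 + 4Q → Q* = 4.8261, P* = 55.8043.
At the ceiling P = 55, quantity supplied = (55 − 36.5)/4 = 4.625.
Willingness to pay at Q' = 4.625: 92 − 7.5·4.625 = 57.3125.
ΔQ = 4.8261 − 4.625 = 0.2011; wedge = 57.3125 − 55 = 2.3125.
The triangle = ½ × 0.2011 × 2.3125 = $0.23.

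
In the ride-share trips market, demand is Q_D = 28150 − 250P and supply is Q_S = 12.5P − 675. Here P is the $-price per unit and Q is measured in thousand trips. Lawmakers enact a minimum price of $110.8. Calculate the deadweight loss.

$2575.24 thousand

In inverse form: demand P = 112.6 − 0.004Q, supply P = 54 + 0.08Q.
Competitive equilibrium: 112.6 − 0.004Q = 54 + 0.08Q → Q* = 697.619, P* = 109.8095.
At the floor P = 110.8, quantity demanded = (112.6 − 110.8)/0.004 = 450.
Sellers' marginal cost at Q' = 450: 54 + 0.08·450 = 90.
ΔQ = 697.619 − 450 = 247.619; wedge = 110.8 − 90 = 20.8.
Welfare loss = ½ × 247.619 × 20.8 = $2575.24 thousand.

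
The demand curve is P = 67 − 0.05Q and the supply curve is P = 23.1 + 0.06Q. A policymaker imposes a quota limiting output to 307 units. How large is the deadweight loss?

466.44

Competitive equilibrium: 67 − 0.05Q = 23.1 + 0.06Q → Q* = 399.0909, P* = 47.0455.
At Q = 307: demand price = 67 − 0.05·307 = 51.65; supply price = 23.1 + 0.06·307 = 41.52.
ΔQ = 399.0909 − 307 = 92.0909; wedge = 51.65 − 41.52 = 10.13.
Deadweight loss = ½ × 92.0909 × 10.13 = 466.44.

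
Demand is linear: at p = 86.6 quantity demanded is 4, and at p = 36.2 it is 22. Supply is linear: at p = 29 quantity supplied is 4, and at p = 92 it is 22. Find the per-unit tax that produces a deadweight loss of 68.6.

29.4

Demand slope = (36.2 − 86.6)/(22 − 4) = −2.8, so p = 97.8 − 2.8q.
Supply slope = (92 − 29)/(22 − 4) = 3.5, so p = 15 + 3.5q.
Competitive equilibrium: 97.8 − 2.8q = 15 + 3.5q → q* = 13.1429, p* = 61.
A tax t gives Δq = t/6.3 and wedge t, so DWL = t²/12.6.
t²/12.6 = 68.6 → t² = 864.36 → t = 29.4.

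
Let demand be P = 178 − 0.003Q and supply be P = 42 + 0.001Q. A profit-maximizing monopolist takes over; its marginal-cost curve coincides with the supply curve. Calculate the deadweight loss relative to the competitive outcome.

424653.06

Competitive equilibrium: 178 − 0.003Q = 42 + 0.001Q → Q* = 34000, P* = 76.
Marginal revenue: MR = 178 − 0.006Q. Set MR = MC: 178 − 0.006Q = 42 + 0.001Q → Q_m = 19428.5714286.
Price P_m = 178 − 0.003·19428.5714286 = 119.7142857; MC(Q_m) = 42 + 0.001·19428.5714286 = 61.4285714.
Competitive Q* = 34000, so ΔQ = 14571.4285714; wedge = 119.7142857 − 61.4285714 = 58.2857143.
Welfare loss = ½ × 14571.4285714 × 58.2857143 = 424653.06.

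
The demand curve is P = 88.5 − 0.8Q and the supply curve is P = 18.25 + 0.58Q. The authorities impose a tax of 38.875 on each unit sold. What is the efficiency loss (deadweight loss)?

547.56

Competitive equilibrium: 88.5 − 0.8Q = 18.25 + 0.58Q → Q* = 50.9058, P* = 47.7754.
With the tax, the buyer price exceeds the seller price by 38.875: (88.5 − 0.8Q) − (18.25 + 0.58Q) = 38.875 → Q' = 22.7355.
ΔQ = 50.9058 − 22.7355 = 28.1703; the wedge equals the tax, 38.875.
The triangle = ½ × 28.1703 × 38.875 = 547.56.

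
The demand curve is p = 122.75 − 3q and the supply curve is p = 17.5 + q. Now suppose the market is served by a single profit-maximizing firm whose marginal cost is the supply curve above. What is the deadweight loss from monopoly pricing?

Competitive equilibrium: 122.75 − 3q = 17.5 + q → q* = 26.3125, p* = 43.8125.
Marginal revenue: MR = 122.75 − 6q. Set MR = MC: 122.75 − 6q = 17.5 + q → q_m = 15.0357.
Price p_m = 122.75 − 3·15.0357 = 77.6429; MC(q_m) = 17.5 + 1·15.0357 = 32.5357.
Competitive q* = 26.3125, so Δq = 11.2768; wedge = 77.6429 − 32.5357 = 45.1072.
Welfare loss = ½ × 11.2768 × 45.1072 = 254.33.

254.33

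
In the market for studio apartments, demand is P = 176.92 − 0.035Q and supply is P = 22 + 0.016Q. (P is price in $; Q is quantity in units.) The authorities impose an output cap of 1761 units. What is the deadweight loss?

Competitive equilibrium: 176.92 − 0.035Q = 22 + 0.016Q → Q* = 3037.6471, P* = 70.6024.
At Q = 1761: demand price = 176.92 − 0.035·1761 = 115.285; supply price = 22 + 0.016·1761 = 50.176.
ΔQ = 3037.6471 − 1761 = 1276.6471; wedge = 115.285 − 50.176 = 65.109.
DWL = ½ × 1276.6471 × 65.109 = $41560.61.

$41560.61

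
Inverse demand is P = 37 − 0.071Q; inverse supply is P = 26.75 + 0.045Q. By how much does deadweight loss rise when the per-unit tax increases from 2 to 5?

Competitive equilibrium: 37 − 0.071Q = 26.75 + 0.045Q → Q* = 88.3621, P* = 30.7263.
For a per-unit tax t: ΔQ = t/0.116, so DWL = ½·t·(t/0.116) = t²/0.232.
At t = 2: DWL = 17.241. At t = 5: DWL = 107.759.
Increase = 107.759 − 17.241 = 90.52.

90.52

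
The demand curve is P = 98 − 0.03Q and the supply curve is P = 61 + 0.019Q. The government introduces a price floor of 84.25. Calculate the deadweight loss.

2157.76

Competitive equilibrium: 98 − 0.03Q = 61 + 0.019Q → Q* = 755.102, P* = 75.3469.
At the floor P = 84.25, quantity demanded = (98 − 84.25)/0.03 = 458.3333.
Sellers' marginal cost at Q' = 458.3333: 61 + 0.019·458.3333 = 69.7083.
ΔQ = 755.102 − 458.3333 = 296.7687; wedge = 84.25 − 69.7083 = 14.5417.
Deadweight loss = ½ × 296.7687 × 14.5417 = 2157.76.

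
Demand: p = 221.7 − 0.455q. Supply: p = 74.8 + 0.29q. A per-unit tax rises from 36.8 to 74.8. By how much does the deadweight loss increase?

2846.17

Competitive equilibrium: 221.7 − 0.455q = 74.8 + 0.29q → q* = 197.1812, p* = 131.9826.
For a per-unit tax t: Δq = t/0.745, so DWL = ½·t·(t/0.745) = t²/1.49.
At t = 36.8: DWL = 908.886. At t = 74.8: DWL = 3755.06.
Increase = 3755.06 − 908.886 = 2846.17.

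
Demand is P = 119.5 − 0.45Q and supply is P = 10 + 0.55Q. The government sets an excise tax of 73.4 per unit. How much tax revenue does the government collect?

Competitive equilibrium: 119.5 − 0.45Q = 10 + 0.55Q → Q* = 109.5, P* = 70.225.
With the tax, the buyer price exceeds the seller price by 73.4: (119.5 − 0.45Q) − (10 + 0.55Q) = 73.4 → Q' = 36.1.
Tax revenue = 73.4 × 36.1 = 2649.74.

2649.74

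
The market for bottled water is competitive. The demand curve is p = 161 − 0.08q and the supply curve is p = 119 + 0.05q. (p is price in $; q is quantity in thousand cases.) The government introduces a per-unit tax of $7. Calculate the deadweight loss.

$188.46 thousand

Competitive equilibrium: 161 − 0.08q = 119 + 0.05q → q* = 323.0769, p* = 135.1538.
With the tax, the buyer price exceeds the seller price by 7: (161 − 0.08q) − (119 + 0.05q) = 7 → q' = 269.2308.
Δq = 323.0769 − 269.2308 = 53.8461; the wedge equals the tax, 7.
Deadweight loss = ½ × 53.8461 × 7 = $188.46 thousand.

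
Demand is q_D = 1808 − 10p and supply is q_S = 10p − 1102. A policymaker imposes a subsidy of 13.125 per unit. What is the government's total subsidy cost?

5494.45

In inverse form: demand p = 180.8 − 0.1q, supply p = 110.2 + 0.1q.
Competitive equilibrium: 180.8 − 0.1q = 110.2 + 0.1q → q* = 353, p* = 145.5.
The subsidy lowers effective supply by 13.125: p = 97.075 + 0.1q.
New quantity: 180.8 − 0.1q = 97.075 + 0.1q → q' = 418.625.
Total subsidy cost = 13.125 × 418.625 = 5494.45.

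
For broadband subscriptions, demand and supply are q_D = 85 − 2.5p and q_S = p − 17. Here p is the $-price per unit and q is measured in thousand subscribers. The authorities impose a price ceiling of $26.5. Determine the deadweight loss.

In inverse form: demand p = 34 − 0.4q, supply p = 17 + q.
Competitive equilibrium: 34 − 0.4q = 17 + q → q* = 12.1429, p* = 29.1429.
At the ceiling p = 26.5, quantity supplied = (26.5 − 17)/1 = 9.5.
Willingness to pay at q' = 9.5: 34 − 0.4·9.5 = 30.2.
Δq = 12.1429 − 9.5 = 2.6429; wedge = 30.2 − 26.5 = 3.7.
Welfare loss = ½ × 2.6429 × 3.7 = $4.89 thousand.

$4.89 thousand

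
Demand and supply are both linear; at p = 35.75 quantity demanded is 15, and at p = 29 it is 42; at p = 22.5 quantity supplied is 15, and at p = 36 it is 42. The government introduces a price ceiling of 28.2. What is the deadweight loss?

Demand slope = (29 − 35.75)/(42 − 15) = −0.25, so p = 39.5 − 0.25q.
Supply slope = (36 − 22.5)/(42 − 15) = 0.5, so p = 15 + 0.5q.
Competitive equilibrium: 39.5 − 0.25q = 15 + 0.5q → q* = 32.6667, p* = 31.3333.
At the ceiling p = 28.2, quantity supplied = (28.2 − 15)/0.5 = 26.4.
Willingness to pay at q' = 26.4: 39.5 − 0.25·26.4 = 32.9.
Δq = 32.6667 − 26.4 = 6.2667; wedge = 32.9 − 28.2 = 4.7.
Welfare loss = ½ × 6.2667 × 4.7 = 14.73.

14.73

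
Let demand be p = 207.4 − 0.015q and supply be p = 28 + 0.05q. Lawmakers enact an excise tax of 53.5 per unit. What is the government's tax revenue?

Competitive equilibrium: 207.4 − 0.015q = 28 + 0.05q → q* = 2760, p* = 166.
With the tax, the buyer price exceeds the seller price by 53.5: (207.4 − 0.015q) − (28 + 0.05q) = 53.5 → q' = 1936.92308.
Tax revenue = 53.5 × 1936.92308 = 103625.38.

103625.38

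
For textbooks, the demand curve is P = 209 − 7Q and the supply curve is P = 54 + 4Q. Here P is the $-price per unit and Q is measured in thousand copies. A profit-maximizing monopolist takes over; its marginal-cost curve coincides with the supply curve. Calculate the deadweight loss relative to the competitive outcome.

$165.16 thousand

Competitive equilibrium: 209 − 7Q = 54 + 4Q → Q* = 14.0909, P* = 110.3636.
Marginal revenue: MR = 209 − 14Q. Set MR = MC: 209 − 14Q = 54 + 4Q → Q_m = 8.6111.
Price P_m = 209 − 7·8.6111 = 148.7223; MC(Q_m) = 54 + 4·8.6111 = 88.4444.
Competitive Q* = 14.0909, so ΔQ = 5.4798; wedge = 148.7223 − 88.4444 = 60.2779.
The triangle = ½ × 5.4798 × 60.2779 = $165.16 thousand.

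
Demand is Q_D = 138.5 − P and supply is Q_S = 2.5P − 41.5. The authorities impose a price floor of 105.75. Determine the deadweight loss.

2065.57

In inverse form: demand P = 138.5 − Q, supply P = 16.6 + 0.4Q.
Competitive equilibrium: 138.5 − Q = 16.6 + 0.4Q → Q* = 87.0714, P* = 51.4286.
At the floor P = 105.75, quantity demanded = (138.5 − 105.75)/1 = 32.75.
Sellers' marginal cost at Q' = 32.75: 16.6 + 0.4·32.75 = 29.7.
ΔQ = 87.0714 − 32.75 = 54.3214; wedge = 105.75 − 29.7 = 76.05.
Deadweight loss = ½ × 54.3214 × 76.05 = 2065.57.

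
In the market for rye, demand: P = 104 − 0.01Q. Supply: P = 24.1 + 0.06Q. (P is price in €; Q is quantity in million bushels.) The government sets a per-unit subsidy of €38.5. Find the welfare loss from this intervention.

Competitive equilibrium: 104 − 0.01Q = 24.1 + 0.06Q → Q* = 1141.4286, P* = 92.5857.
The subsidy lowers effective supply by 38.5: P = 0.06Q − 14.4.
New quantity: 104 − 0.01Q = 0.06Q − 14.4 → Q' = 1691.4286.
Overproduction ΔQ = 1691.4286 − 1141.4286 = 550; wedge = subsidy = 38.5.
Deadweight loss = ½ × 550 × 38.5 = €10587.50 million.

€10587.50 million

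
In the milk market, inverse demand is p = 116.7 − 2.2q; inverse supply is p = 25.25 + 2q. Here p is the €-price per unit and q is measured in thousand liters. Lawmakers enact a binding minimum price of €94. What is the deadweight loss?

€275.59 thousand

Competitive equilibrium: 116.7 − 2.2q = 25.25 + 2q → q* = 21.7738, p* = 68.7976.
At the floor p = 94, quantity demanded = (116.7 − 94)/2.2 = 10.3182.
Sellers' marginal cost at q' = 10.3182: 25.25 + 2·10.3182 = 45.8864.
Δq = 21.7738 − 10.3182 = 11.4556; wedge = 94 − 45.8864 = 48.1136.
Welfare loss = ½ × 11.4556 × 48.1136 = €275.59 thousand.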